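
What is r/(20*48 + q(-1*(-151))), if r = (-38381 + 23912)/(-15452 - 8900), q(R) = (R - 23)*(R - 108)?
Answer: 14469/157411328 ≈ 9.1918e-5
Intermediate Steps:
q(R) = (-108 + R)*(-23 + R) (q(R) = (-23 + R)*(-108 + R) = (-108 + R)*(-23 + R))
r = 14469/24352 (r = -14469/(-24352) = -14469*(-1/24352) = 14469/24352 ≈ 0.59416)
r/(20*48 + q(-1*(-151))) = 14469/(24352*(20*48 + (2484 + (-1*(-151))² - (-131)*(-151)))) = 14469/(24352*(960 + (2484 + 151² - 131*151))) = 14469/(24352*(960 + (2484 + 22801 - 19781))) = 14469/(24352*(960 + 5504)) = (14469/24352)/6464 = (14469/24352)*(1/6464) = 14469/157411328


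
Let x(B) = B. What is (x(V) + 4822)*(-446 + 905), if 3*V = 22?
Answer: 2216664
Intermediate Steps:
V = 22/3 (V = (⅓)*22 = 22/3 ≈ 7.3333)
(x(V) + 4822)*(-446 + 905) = (22/3 + 4822)*(-446 + 905) = (14488/3)*459 = 2216664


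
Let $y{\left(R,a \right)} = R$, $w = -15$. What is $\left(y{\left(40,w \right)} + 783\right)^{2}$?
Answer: $677329$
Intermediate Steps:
$\left(y{\left(40,w \right)} + 783\right)^{2} = \left(40 + 783\right)^{2} = 823^{2} = 677329$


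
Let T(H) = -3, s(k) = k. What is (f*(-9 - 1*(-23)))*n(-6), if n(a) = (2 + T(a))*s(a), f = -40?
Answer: -3360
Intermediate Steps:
n(a) = -a (n(a) = (2 - 3)*a = -a)
(f*(-9 - 1*(-23)))*n(-6) = (-40*(-9 - 1*(-23)))*(-1*(-6)) = -40*(-9 + 23)*6 = -40*14*6 = -560*6 = -3360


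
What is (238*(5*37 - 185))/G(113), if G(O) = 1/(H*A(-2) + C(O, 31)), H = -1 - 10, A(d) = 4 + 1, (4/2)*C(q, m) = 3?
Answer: 0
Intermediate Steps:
C(q, m) = 3/2 (C(q, m) = (½)*3 = 3/2)
A(d) = 5
H = -11
G(O) = -2/107 (G(O) = 1/(-11*5 + 3/2) = 1/(-55 + 3/2) = 1/(-107/2) = -2/107)
(238*(5*37 - 185))/G(113) = (238*(5*37 - 185))/(-2/107) = (238*(185 - 185))*(-107/2) = (238*0)*(-107/2) = 0*(-107/2) = 0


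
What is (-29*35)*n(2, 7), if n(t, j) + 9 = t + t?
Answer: 5075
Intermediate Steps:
n(t, j) = -9 + 2*t (n(t, j) = -9 + (t + t) = -9 + 2*t)
(-29*35)*n(2, 7) = (-29*35)*(-9 + 2*2) = -1015*(-9 + 4) = -1015*(-5) = 5075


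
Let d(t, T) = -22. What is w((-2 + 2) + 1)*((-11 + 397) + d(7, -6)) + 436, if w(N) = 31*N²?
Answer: 11720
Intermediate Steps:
w((-2 + 2) + 1)*((-11 + 397) + d(7, -6)) + 436 = (31*((-2 + 2) + 1)²)*((-11 + 397) - 22) + 436 = (31*(0 + 1)²)*(386 - 22) + 436 = (31*1²)*364 + 436 = (31*1)*364 + 436 = 31*364 + 436 = 11284 + 436 = 11720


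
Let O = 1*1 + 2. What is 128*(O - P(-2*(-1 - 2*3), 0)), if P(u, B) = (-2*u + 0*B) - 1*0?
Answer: 3968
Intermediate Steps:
P(u, B) = -2*u (P(u, B) = (-2*u + 0) + 0 = -2*u + 0 = -2*u)
O = 3 (O = 1 + 2 = 3)
128*(O - P(-2*(-1 - 2*3), 0)) = 128*(3 - (-2)*(-2*(-1 - 2*3))) = 128*(3 - (-2)*(-2*(-1 - 6))) = 128*(3 - (-2)*(-2*(-7))) = 128*(3 - (-2)*14) = 128*(3 - 1*(-28)) = 128*(3 + 28) = 128*31 = 3968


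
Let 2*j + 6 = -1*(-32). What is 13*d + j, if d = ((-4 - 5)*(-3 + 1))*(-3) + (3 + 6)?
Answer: -572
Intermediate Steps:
j = 13 (j = -3 + (-1*(-32))/2 = -3 + (½)*32 = -3 + 16 = 13)
d = -45 (d = -9*(-2)*(-3) + 9 = 18*(-3) + 9 = -54 + 9 = -45)
13*d + j = 13*(-45) + 13 = -585 + 13 = -572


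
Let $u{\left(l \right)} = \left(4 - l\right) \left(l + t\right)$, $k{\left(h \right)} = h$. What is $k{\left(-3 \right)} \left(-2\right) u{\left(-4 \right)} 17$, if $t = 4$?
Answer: $0$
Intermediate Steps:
$u{\left(l \right)} = \left(4 + l\right) \left(4 - l\right)$ ($u{\left(l \right)} = \left(4 - l\right) \left(l + 4\right) = \left(4 - l\right) \left(4 + l\right) = \left(4 + l\right) \left(4 - l\right)$)
$k{\left(-3 \right)} \left(-2\right) u{\left(-4 \right)} 17 = \left(-3\right) \left(-2\right) \left(16 - \left(-4\right)^{2}\right) 17 = 6 \left(16 - 16\right) 17 = 6 \cdot 0 \cdot 17 = 0 \cdot 17 = 0$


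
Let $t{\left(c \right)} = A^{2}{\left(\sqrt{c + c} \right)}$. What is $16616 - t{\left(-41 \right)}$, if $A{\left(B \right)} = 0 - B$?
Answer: $16698$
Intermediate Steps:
$A{\left(B \right)} = - B$
$t{\left(c \right)} = 2 c$ ($t{\left(c \right)} = \left(- \sqrt{c + c}\right)^{2} = \left(- \sqrt{2 c}\right)^{2} = \left(- \sqrt{2} \sqrt{c}\right)^{2} = 2 c$)
$16616 - t{\left(-41 \right)} = 16616 - 2 \left(-41\right) = 16616 - -82 = 16616 + 82 = 16698$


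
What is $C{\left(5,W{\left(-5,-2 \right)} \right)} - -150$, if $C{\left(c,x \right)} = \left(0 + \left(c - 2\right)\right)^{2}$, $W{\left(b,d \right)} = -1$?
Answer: $159$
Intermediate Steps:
$C{\left(c,x \right)} = \left(-2 + c\right)^{2}$ ($C{\left(c,x \right)} = \left(0 + \left(c - 2\right)\right)^{2} = \left(0 + \left(-2 + c\right)\right)^{2} = \left(-2 + c\right)^{2}$)
$C{\left(5,W{\left(-5,-2 \right)} \right)} - -150 = \left(-2 + 5\right)^{2} - -150 = 3^{2} + 150 = 9 + 150 = 159$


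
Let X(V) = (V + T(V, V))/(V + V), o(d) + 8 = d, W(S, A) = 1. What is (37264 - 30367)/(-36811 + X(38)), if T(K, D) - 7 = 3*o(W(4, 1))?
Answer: -131043/699403 ≈ -0.18736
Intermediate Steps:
o(d) = -8 + d
T(K, D) = -14 (T(K, D) = 7 + 3*(-8 + 1) = 7 + 3*(-7) = 7 - 21 = -14)
X(V) = (-14 + V)/(2*V) (X(V) = (V - 14)/(V + V) = (-14 + V)/((2*V)) = (-14 + V)*(1/(2*V)) = (-14 + V)/(2*V))
(37264 - 30367)/(-36811 + X(38)) = (37264 - 30367)/(-36811 + (1/2)*(-14 + 38)/38) = 6897/(-36811 + (1/2)*(1/38)*24) = 6897/(-36811 + 6/19) = 6897/(-699403/19) = 6897*(-19/699403) = -131043/699403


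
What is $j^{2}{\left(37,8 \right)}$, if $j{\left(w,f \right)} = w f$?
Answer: $87616$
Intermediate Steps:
$j{\left(w,f \right)} = f w$
$j^{2}{\left(37,8 \right)} = \left(8 \cdot 37\right)^{2} = 296^{2} = 87616$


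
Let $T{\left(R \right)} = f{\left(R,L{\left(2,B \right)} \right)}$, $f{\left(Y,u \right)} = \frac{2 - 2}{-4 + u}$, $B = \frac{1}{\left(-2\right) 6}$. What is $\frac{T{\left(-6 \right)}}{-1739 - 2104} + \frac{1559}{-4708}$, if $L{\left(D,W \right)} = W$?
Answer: $- \frac{1559}{4708} \approx -0.33114$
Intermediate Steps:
$B = - \frac{1}{12}$ ($B = \frac{1}{-12} = - \frac{1}{12} \approx -0.083333$)
$f{\left(Y,u \right)} = 0$ ($f{\left(Y,u \right)} = \frac{0}{-4 + u} = 0$)
$T{\left(R \right)} = 0$
$\frac{T{\left(-6 \right)}}{-1739 - 2104} + \frac{1559}{-4708} = \frac{0}{-1739 - 2104} + \frac{1559}{-4708} = \frac{0}{-3843} + 1559 \left(- \frac{1}{4708}\right) = 0 \left(- \frac{1}{3843}\right) - \frac{1559}{4708} = 0 - \frac{1559}{4708} = - \frac{1559}{4708}$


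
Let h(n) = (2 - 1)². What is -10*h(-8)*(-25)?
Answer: 250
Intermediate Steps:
h(n) = 1 (h(n) = 1² = 1)
-10*h(-8)*(-25) = -10*1*(-25) = -10*(-25) = 250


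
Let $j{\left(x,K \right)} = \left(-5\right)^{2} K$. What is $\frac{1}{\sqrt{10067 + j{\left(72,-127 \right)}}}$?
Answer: $\frac{\sqrt{1723}}{3446} \approx 0.012046$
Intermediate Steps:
$j{\left(x,K \right)} = 25 K$
$\frac{1}{\sqrt{10067 + j{\left(72,-127 \right)}}} = \frac{1}{\sqrt{10067 + 25 \left(-127\right)}} = \frac{1}{\sqrt{10067 - 3175}} = \frac{1}{\sqrt{6892}} = \frac{1}{2 \sqrt{1723}} = \frac{\sqrt{1723}}{3446}$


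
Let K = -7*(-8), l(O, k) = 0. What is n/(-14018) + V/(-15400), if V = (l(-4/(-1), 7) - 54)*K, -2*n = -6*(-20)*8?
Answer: 444486/1927475 ≈ 0.23061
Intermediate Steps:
n = -480 (n = -(-6*(-20))*8/2 = -60*8 = -½*960 = -480)
K = 56
V = -3024 (V = (0 - 54)*56 = -54*56 = -3024)
n/(-14018) + V/(-15400) = -480/(-14018) - 3024/(-15400) = -480*(-1/14018) - 3024*(-1/15400) = 240/7009 + 54/275 = 444486/1927475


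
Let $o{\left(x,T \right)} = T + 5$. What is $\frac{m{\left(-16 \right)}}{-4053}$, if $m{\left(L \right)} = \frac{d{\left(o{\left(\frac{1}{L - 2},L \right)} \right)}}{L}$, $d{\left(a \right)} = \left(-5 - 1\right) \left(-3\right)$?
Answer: $\frac{3}{10808} \approx 0.00027757$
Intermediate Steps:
$o{\left(x,T \right)} = 5 + T$
$d{\left(a \right)} = 18$ ($d{\left(a \right)} = \left(-6\right) \left(-3\right) = 18$)
$m{\left(L \right)} = \frac{18}{L}$
$\frac{m{\left(-16 \right)}}{-4053} = \frac{18 \frac{1}{-16}}{-4053} = 18 \left(- \frac{1}{16}\right) \left(- \frac{1}{4053}\right) = \left(- \frac{9}{8}\right) \left(- \frac{1}{4053}\right) = \frac{3}{10808}$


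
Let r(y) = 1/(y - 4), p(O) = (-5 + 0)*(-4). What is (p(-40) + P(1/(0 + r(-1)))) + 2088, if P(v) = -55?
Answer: 2053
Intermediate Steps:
p(O) = 20 (p(O) = -5*(-4) = 20)
r(y) = 1/(-4 + y)
(p(-40) + P(1/(0 + r(-1)))) + 2088 = (20 - 55) + 2088 = -35 + 2088 = 2053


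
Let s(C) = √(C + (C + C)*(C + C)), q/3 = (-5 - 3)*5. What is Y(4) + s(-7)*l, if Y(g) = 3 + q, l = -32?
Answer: -117 - 96*√21 ≈ -556.93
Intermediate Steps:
q = -120 (q = 3*((-5 - 3)*5) = 3*(-8*5) = 3*(-40) = -120)
Y(g) = -117 (Y(g) = 3 - 120 = -117)
s(C) = √(C + 4*C²) (s(C) = √(C + (2*C)*(2*C)) = √(C + 4*C²))
Y(4) + s(-7)*l = -117 + √(-7*(1 + 4*(-7)))*(-32) = -117 + √(-7*(1 - 28))*(-32) = -117 + √(-7*(-27))*(-32) = -117 + √189*(-32) = -117 + (3*√21)*(-32) = -117 - 96*√21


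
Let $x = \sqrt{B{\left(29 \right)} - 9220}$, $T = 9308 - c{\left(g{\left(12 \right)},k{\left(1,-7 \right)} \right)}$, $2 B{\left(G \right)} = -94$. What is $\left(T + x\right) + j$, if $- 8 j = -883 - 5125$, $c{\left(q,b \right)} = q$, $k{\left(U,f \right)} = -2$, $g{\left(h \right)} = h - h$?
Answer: $10059 + i \sqrt{9267} \approx 10059.0 + 96.265 i$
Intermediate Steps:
$g{\left(h \right)} = 0$
$B{\left(G \right)} = -47$ ($B{\left(G \right)} = \frac{1}{2} \left(-94\right) = -47$)
$j = 751$ ($j = - \frac{-883 - 5125}{8} = \left(- \frac{1}{8}\right) \left(-6008\right) = 751$)
$T = 9308$ ($T = 9308 - 0 = 9308 + 0 = 9308$)
$x = i \sqrt{9267}$ ($x = \sqrt{-47 - 9220} = \sqrt{-9267} = i \sqrt{9267} \approx 96.265 i$)
$\left(T + x\right) + j = \left(9308 + i \sqrt{9267}\right) + 751 = 10059 + i \sqrt{9267}$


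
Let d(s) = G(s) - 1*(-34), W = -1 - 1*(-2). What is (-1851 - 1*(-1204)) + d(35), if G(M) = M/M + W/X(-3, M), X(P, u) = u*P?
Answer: -64261/105 ≈ -612.01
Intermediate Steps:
W = 1 (W = -1 + 2 = 1)
X(P, u) = P*u
G(M) = 1 - 1/(3*M) (G(M) = M/M + 1/(-3*M) = 1 + 1*(-1/(3*M)) = 1 - 1/(3*M))
d(s) = 34 + (-⅓ + s)/s (d(s) = (-⅓ + s)/s - 1*(-34) = (-⅓ + s)/s + 34 = 34 + (-⅓ + s)/s)
(-1851 - 1*(-1204)) + d(35) = (-1851 - 1*(-1204)) + (35 - ⅓/35) = (-1851 + 1204) + (35 - ⅓*1/35) = -647 + (35 - 1/105) = -647 + 3674/105 = -64261/105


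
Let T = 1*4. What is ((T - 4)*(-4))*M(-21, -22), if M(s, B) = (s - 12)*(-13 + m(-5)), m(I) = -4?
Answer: 0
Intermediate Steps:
T = 4
M(s, B) = 204 - 17*s (M(s, B) = (s - 12)*(-13 - 4) = (-12 + s)*(-17) = 204 - 17*s)
((T - 4)*(-4))*M(-21, -22) = ((4 - 4)*(-4))*(204 - 17*(-21)) = (0*(-4))*(204 + 357) = 0*561 = 0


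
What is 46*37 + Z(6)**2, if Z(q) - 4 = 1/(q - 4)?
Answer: 6889/4 ≈ 1722.3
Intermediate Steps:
Z(q) = 4 + 1/(-4 + q) (Z(q) = 4 + 1/(q - 4) = 4 + 1/(-4 + q))
46*37 + Z(6)**2 = 46*37 + ((-15 + 4*6)/(-4 + 6))**2 = 1702 + ((-15 + 24)/2)**2 = 1702 + ((1/2)*9)**2 = 1702 + (9/2)**2 = 1702 + 81/4 = 6889/4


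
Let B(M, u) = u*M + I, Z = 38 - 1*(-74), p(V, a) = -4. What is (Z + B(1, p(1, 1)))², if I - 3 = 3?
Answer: 12996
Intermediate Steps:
Z = 112 (Z = 38 + 74 = 112)
I = 6 (I = 3 + 3 = 6)
B(M, u) = 6 + M*u (B(M, u) = u*M + 6 = M*u + 6 = 6 + M*u)
(Z + B(1, p(1, 1)))² = (112 + (6 + 1*(-4)))² = (112 + (6 - 4))² = (112 + 2)² = 114² = 12996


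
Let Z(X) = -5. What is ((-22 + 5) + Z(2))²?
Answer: 484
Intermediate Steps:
((-22 + 5) + Z(2))² = ((-22 + 5) - 5)² = (-17 - 5)² = (-22)² = 484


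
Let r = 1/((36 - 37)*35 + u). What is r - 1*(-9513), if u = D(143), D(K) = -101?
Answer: 1293767/136 ≈ 9513.0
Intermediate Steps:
u = -101
r = -1/136 (r = 1/((36 - 37)*35 - 101) = 1/(-1*35 - 101) = 1/(-35 - 101) = 1/(-136) = -1/136 ≈ -0.0073529)
r - 1*(-9513) = -1/136 - 1*(-9513) = -1/136 + 9513 = 1293767/136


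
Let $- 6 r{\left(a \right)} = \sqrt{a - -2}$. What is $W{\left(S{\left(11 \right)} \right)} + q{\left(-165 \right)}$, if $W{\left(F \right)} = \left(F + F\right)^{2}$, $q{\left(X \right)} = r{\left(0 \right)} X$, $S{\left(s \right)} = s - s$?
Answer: $\frac{55 \sqrt{2}}{2} \approx 38.891$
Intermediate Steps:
$S{\left(s \right)} = 0$
$r{\left(a \right)} = - \frac{\sqrt{2 + a}}{6}$ ($r{\left(a \right)} = - \frac{\sqrt{a - -2}}{6} = - \frac{\sqrt{a + \left(-3 + 5\right)}}{6} = - \frac{\sqrt{a + 2}}{6} = - \frac{\sqrt{2 + a}}{6}$)
$q{\left(X \right)} = - \frac{X \sqrt{2}}{6}$ ($q{\left(X \right)} = - \frac{\sqrt{2 + 0}}{6} X = - \frac{\sqrt{2}}{6} X = - \frac{X \sqrt{2}}{6}$)
$W{\left(F \right)} = 4 F^{2}$ ($W{\left(F \right)} = \left(2 F\right)^{2} = 4 F^{2}$)
$W{\left(S{\left(11 \right)} \right)} + q{\left(-165 \right)} = 4 \cdot 0^{2} - - \frac{55 \sqrt{2}}{2} = 4 \cdot 0 + \frac{55 \sqrt{2}}{2} = 0 + \frac{55 \sqrt{2}}{2} = \frac{55 \sqrt{2}}{2}$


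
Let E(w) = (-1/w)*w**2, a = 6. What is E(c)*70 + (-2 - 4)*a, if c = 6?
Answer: -456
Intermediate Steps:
E(w) = -w
E(c)*70 + (-2 - 4)*a = -1*6*70 + (-2 - 4)*6 = -6*70 - 6*6 = -420 - 36 = -456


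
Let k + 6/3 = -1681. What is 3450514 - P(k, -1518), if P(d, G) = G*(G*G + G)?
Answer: 3499110022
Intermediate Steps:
k = -1683 (k = -2 - 1681 = -1683)
P(d, G) = G*(G + G**2) (P(d, G) = G*(G**2 + G) = G*(G + G**2))
3450514 - P(k, -1518) = 3450514 - (-1518)**2*(1 - 1518) = 3450514 - 2304324*(-1517) = 3450514 - 1*(-3495659508) = 3450514 + 3495659508 = 3499110022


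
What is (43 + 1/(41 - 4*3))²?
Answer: 1557504/841 ≈ 1852.0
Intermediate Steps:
(43 + 1/(41 - 4*3))² = (43 + 1/(41 - 12))² = (43 + 1/29)² = (1248/29)² = 1557504/841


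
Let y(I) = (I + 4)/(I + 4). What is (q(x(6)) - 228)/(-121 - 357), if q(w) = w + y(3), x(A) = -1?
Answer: 114/239 ≈ 0.47699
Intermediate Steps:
y(I) = 1 (y(I) = (4 + I)/(4 + I) = 1)
q(w) = 1 + w (q(w) = w + 1 = 1 + w)
(q(x(6)) - 228)/(-121 - 357) = ((1 - 1) - 228)/(-121 - 357) = (0 - 228)/(-478) = -228*(-1/478) = 114/239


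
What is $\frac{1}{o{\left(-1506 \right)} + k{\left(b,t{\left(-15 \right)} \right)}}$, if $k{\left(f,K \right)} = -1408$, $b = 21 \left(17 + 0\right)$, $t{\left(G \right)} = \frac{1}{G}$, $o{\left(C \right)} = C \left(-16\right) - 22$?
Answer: $\frac{1}{22666} \approx 4.4119 \cdot 10^{-5}$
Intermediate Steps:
$o{\left(C \right)} = -22 - 16 C$ ($o{\left(C \right)} = - 16 C - 22 = -22 - 16 C$)
$b = 357$ ($b = 21 \cdot 17 = 357$)
$\frac{1}{o{\left(-1506 \right)} + k{\left(b,t{\left(-15 \right)} \right)}} = \frac{1}{\left(-22 - -24096\right) - 1408} = \frac{1}{\left(-22 + 24096\right) - 1408} = \frac{1}{24074 - 1408} = \frac{1}{22666}$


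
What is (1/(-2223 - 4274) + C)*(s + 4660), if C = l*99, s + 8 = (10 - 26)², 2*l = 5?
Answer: 7892095902/6497 ≈ 1.2147e+6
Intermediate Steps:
l = 5/2 (l = (½)*5 = 5/2 ≈ 2.5000)
s = 248 (s = -8 + (10 - 26)² = -8 + (-16)² = -8 + 256 = 248)
C = 495/2 (C = (5/2)*99 = 495/2 ≈ 247.50)
(1/(-2223 - 4274) + C)*(s + 4660) = (1/(-2223 - 4274) + 495/2)*(248 + 4660) = (1/(-6497) + 495/2)*4908 = (-1/6497 + 495/2)*4908 = (3216013/12994)*4908 = 7892095902/6497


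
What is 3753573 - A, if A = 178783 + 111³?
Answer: 2207159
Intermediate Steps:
A = 1546414 (A = 178783 + 1367631 = 1546414)
3753573 - A = 3753573 - 1*1546414 = 3753573 - 1546414 = 2207159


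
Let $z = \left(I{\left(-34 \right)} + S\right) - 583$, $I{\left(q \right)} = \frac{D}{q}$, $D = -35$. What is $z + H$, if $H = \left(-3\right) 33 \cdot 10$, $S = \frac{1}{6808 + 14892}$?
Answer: $- \frac{579899933}{368900} \approx -1572.0$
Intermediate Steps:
$I{\left(q \right)} = - \frac{35}{q}$
$S = \frac{1}{21700} \approx 4.6083 \cdot 10^{-5}$
$H = -990$ ($H = \left(-99\right) 10 = -990$)
$z = - \frac{214688933}{368900}$ ($z = \left(- \frac{35}{-34} + \frac{1}{21700}\right) - 583 = \left(\left(-35\right) \left(- \frac{1}{34}\right) + \frac{1}{21700}\right) - 583 = \left(\frac{35}{34} + \frac{1}{21700}\right) - 583 = \frac{379767}{368900} - 583 = - \frac{214688933}{368900} \approx -581.97$)
$z + H = - \frac{214688933}{368900} - 990 = - \frac{579899933}{368900}$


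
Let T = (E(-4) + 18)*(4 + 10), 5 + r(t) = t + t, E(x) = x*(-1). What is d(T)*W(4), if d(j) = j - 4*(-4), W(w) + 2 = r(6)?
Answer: 1620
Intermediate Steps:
E(x) = -x
r(t) = -5 + 2*t (r(t) = -5 + (t + t) = -5 + 2*t)
W(w) = 5 (W(w) = -2 + (-5 + 2*6) = -2 + (-5 + 12) = -2 + 7 = 5)
T = 308 (T = (-1*(-4) + 18)*(4 + 10) = (4 + 18)*14 = 22*14 = 308)
d(j) = 16 + j (d(j) = j + 16 = 16 + j)
d(T)*W(4) = (16 + 308)*5 = 324*5 = 1620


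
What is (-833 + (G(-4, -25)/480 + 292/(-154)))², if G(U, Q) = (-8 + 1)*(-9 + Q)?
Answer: 237767672360089/341510400 ≈ 6.9622e+5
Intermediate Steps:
G(U, Q) = 63 - 7*Q (G(U, Q) = -7*(-9 + Q) = 63 - 7*Q)
(-833 + (G(-4, -25)/480 + 292/(-154)))² = (-833 + ((63 - 7*(-25))/480 + 292/(-154)))² = (-833 + ((63 + 175)*(1/480) + 292*(-1/154)))² = (-833 + (238*(1/480) - 146/77))² = (-833 + (119/240 - 146/77))² = (-833 - 25877/18480)² = (-15419717/18480)² = 237767672360089/341510400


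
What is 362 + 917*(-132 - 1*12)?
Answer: -131686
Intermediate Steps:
362 + 917*(-132 - 1*12) = 362 + 917*(-132 - 12) = 362 + 917*(-144) = 362 - 132048 = -131686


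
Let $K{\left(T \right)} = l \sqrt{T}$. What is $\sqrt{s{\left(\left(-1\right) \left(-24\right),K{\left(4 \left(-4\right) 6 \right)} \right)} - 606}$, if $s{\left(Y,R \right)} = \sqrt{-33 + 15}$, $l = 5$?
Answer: $\sqrt{-606 + 3 i \sqrt{2}} \approx 0.08617 + 24.617 i$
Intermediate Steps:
$K{\left(T \right)} = 5 \sqrt{T}$
$s{\left(Y,R \right)} = 3 i \sqrt{2}$ ($s{\left(Y,R \right)} = \sqrt{-18} = 3 i \sqrt{2}$)
$\sqrt{s{\left(\left(-1\right) \left(-24\right),K{\left(4 \left(-4\right) 6 \right)} \right)} - 606} = \sqrt{3 i \sqrt{2} - 606} = \sqrt{-606 + 3 i \sqrt{2}}$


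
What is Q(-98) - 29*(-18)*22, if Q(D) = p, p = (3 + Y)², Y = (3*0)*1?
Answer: 11493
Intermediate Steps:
Y = 0 (Y = 0*1 = 0)
p = 9 (p = (3 + 0)² = 3² = 9)
Q(D) = 9
Q(-98) - 29*(-18)*22 = 9 - 29*(-18)*22 = 9 + 522*22 = 9 + 11484 = 11493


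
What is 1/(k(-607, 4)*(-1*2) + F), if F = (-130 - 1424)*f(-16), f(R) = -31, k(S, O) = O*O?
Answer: 1/48142 ≈ 2.0772e-5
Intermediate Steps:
k(S, O) = O**2
F = 48174 (F = (-130 - 1424)*(-31) = -1554*(-31) = 48174)
1/(k(-607, 4)*(-1*2) + F) = 1/(4**2*(-1*2) + 48174) = 1/(16*(-2) + 48174) = 1/(-32 + 48174) = 1/48142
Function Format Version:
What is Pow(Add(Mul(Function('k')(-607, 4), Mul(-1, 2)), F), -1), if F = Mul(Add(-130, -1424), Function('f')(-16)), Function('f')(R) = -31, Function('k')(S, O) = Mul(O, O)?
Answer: Rational(1, 48142) ≈ 2.0772e-5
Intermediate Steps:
Function('k')(S, O) = Pow(O, 2)
F = 48174 (F = Mul(Add(-130, -1424), -31) = Mul(-1554, -31) = 48174)
Pow(Add(Mul(Function('k')(-607, 4), Mul(-1, 2)), F), -1) = Pow(Add(Mul(Pow(4, 2), Mul(-1, 2)), 48174), -1) = Pow(Add(Mul(16, -2), 48174), -1) = Pow(Add(-32, 48174), -1) = Pow(48142, -1) = Rational(1, 48142)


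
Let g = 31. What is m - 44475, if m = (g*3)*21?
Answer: -42522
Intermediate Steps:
m = 1953 (m = (31*3)*21 = 93*21 = 1953)
m - 44475 = 1953 - 44475 = -42522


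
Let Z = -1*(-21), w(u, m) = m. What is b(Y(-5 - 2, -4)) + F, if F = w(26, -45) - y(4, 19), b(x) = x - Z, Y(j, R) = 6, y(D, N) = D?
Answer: -64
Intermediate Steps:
Z = 21
b(x) = -21 + x (b(x) = x - 1*21 = x - 21 = -21 + x)
F = -49 (F = -45 - 1*4 = -45 - 4 = -49)
b(Y(-5 - 2, -4)) + F = (-21 + 6) - 49 = -15 - 49 = -64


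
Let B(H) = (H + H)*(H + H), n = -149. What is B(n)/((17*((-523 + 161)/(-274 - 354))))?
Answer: 27884456/3077 ≈ 9062.2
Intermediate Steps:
B(H) = 4*H**2 (B(H) = (2*H)*(2*H) = 4*H**2)
B(n)/((17*((-523 + 161)/(-274 - 354)))) = (4*(-149)**2)/((17*((-523 + 161)/(-274 - 354)))) = (4*22201)/((17*(-362/(-628)))) = 88804/((17*(-362*(-1/628)))) = 88804/((17*(181/314))) = 88804/(3077/314) = 88804*(314/3077) = 27884456/3077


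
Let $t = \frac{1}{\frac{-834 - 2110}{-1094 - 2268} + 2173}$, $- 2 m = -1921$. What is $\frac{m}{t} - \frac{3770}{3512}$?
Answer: $\frac{6163452775145}{2951836} \approx 2.088 \cdot 10^{6}$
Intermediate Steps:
$m = \frac{1921}{2}$ ($m = \left(- \frac{1}{2}\right) \left(-1921\right) = \frac{1921}{2} \approx 960.5$)
$t = \frac{1681}{3654285}$ ($t = \frac{1}{- \frac{2944}{-3362} + 2173} = \frac{1}{\left(-2944\right) \left(- \frac{1}{3362}\right) + 2173} = \frac{1}{\frac{1472}{1681} + 2173} = \frac{1}{\frac{3654285}{1681}} = \frac{1681}{3654285} \approx 0.00046001$)
$\frac{m}{t} - \frac{3770}{3512} = \frac{1921}{2 \cdot \frac{1681}{3654285}} - \frac{3770}{3512} = \frac{1921}{2} \cdot \frac{3654285}{1681} - \frac{1885}{1756} = \frac{7019881485}{3362} - \frac{1885}{1756} = \frac{6163452775145}{2951836}$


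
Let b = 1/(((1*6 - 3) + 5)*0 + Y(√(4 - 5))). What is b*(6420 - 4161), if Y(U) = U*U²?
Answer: 2259*I ≈ 2259.0*I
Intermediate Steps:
Y(U) = U³
b = I (b = 1/(((1*6 - 3) + 5)*0 + (√(4 - 5))³) = 1/(((6 - 3) + 5)*0 + (√(-1))³) = 1/((3 + 5)*0 + I³) = 1/(8*0 - I) = 1/(0 - I) = 1/(-I) = I ≈ 1.0*I)
b*(6420 - 4161) = I*(6420 - 4161) = I*2259 = 2259*I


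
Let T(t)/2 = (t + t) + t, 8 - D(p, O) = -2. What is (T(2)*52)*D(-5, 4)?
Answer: 6240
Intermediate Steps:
D(p, O) = 10 (D(p, O) = 8 - 1*(-2) = 8 + 2 = 10)
T(t) = 6*t (T(t) = 2*((t + t) + t) = 2*(2*t + t) = 2*(3*t) = 6*t)
(T(2)*52)*D(-5, 4) = ((6*2)*52)*10 = (12*52)*10 = 624*10 = 6240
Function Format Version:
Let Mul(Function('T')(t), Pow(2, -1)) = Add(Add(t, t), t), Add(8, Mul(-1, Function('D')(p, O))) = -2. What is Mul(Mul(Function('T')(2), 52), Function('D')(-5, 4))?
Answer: 6240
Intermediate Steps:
Function('D')(p, O) = 10 (Function('D')(p, O) = Add(8, Mul(-1, -2)) = Add(8, 2) = 10)
Function('T')(t) = Mul(6, t) (Function('T')(t) = Mul(2, Add(Add(t, t), t)) = Mul(2, Add(Mul(2, t), t)) = Mul(2, Mul(3, t)) = Mul(6, t))
Mul(Mul(Function('T')(2), 52), Function('D')(-5, 4)) = Mul(Mul(Mul(6, 2), 52), 10) = Mul(Mul(12, 52), 10) = Mul(624, 10) = 6240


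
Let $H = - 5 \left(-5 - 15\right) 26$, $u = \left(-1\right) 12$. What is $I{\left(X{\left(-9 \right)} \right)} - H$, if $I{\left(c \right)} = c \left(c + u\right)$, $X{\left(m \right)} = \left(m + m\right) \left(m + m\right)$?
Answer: $98488$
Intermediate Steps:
$u = -12$
$X{\left(m \right)} = 4 m^{2}$ ($X{\left(m \right)} = 2 m 2 m = 4 m^{2}$)
$I{\left(c \right)} = c \left(-12 + c\right)$ ($I{\left(c \right)} = c \left(c - 12\right) = c \left(-12 + c\right)$)
$H = 2600$ ($H = - 5 \left(-5 - 15\right) 26 = \left(-5\right) \left(-20\right) 26 = 100 \cdot 26 = 2600$)
$I{\left(X{\left(-9 \right)} \right)} - H = 4 \left(-9\right)^{2} \left(-12 + 4 \left(-9\right)^{2}\right) - 2600 = 4 \cdot 81 \left(-12 + 4 \cdot 81\right) - 2600 = 324 \left(-12 + 324\right) - 2600 = 324 \cdot 312 - 2600 = 101088 - 2600 = 98488$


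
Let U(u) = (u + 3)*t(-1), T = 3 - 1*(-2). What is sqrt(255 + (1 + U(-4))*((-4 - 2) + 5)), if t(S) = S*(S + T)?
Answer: 5*sqrt(10) ≈ 15.811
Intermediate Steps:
T = 5 (T = 3 + 2 = 5)
t(S) = S*(5 + S) (t(S) = S*(S + 5) = S*(5 + S))
U(u) = -12 - 4*u (U(u) = (u + 3)*(-(5 - 1)) = (3 + u)*(-1*4) = (3 + u)*(-4) = -12 - 4*u)
sqrt(255 + (1 + U(-4))*((-4 - 2) + 5)) = sqrt(255 + (1 + (-12 - 4*(-4)))*((-4 - 2) + 5)) = sqrt(255 + (1 + (-12 + 16))*(-6 + 5)) = sqrt(255 + (1 + 4)*(-1)) = sqrt(255 + 5*(-1)) = sqrt(255 - 5) = sqrt(250) = 5*sqrt(10)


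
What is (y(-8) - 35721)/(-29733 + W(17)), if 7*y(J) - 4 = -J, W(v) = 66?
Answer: 83345/69223 ≈ 1.2040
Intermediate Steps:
y(J) = 4/7 - J/7 (y(J) = 4/7 + (-J)/7 = 4/7 - J/7)
(y(-8) - 35721)/(-29733 + W(17)) = ((4/7 - 1/7*(-8)) - 35721)/(-29733 + 66) = ((4/7 + 8/7) - 35721)/(-29667) = (12/7 - 35721)*(-1/29667) = -250035/7*(-1/29667) = 83345/69223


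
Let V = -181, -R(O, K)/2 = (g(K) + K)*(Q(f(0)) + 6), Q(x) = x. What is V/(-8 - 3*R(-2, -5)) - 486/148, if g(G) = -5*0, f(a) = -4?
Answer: -1565/2516 ≈ -0.62202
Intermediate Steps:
g(G) = 0
R(O, K) = -4*K (R(O, K) = -2*(0 + K)*(-4 + 6) = -2*K*2 = -4*K)
V/(-8 - 3*R(-2, -5)) - 486/148 = -181/(-8 - (-12)*(-5)) - 486/148 = -181/(-8 - 3*20) - 486*1/148 = -181/(-8 - 60) - 243/74 = -181/(-68) - 243/74 = -181*(-1/68) - 243/74 = 181/68 - 243/74 = -1565/2516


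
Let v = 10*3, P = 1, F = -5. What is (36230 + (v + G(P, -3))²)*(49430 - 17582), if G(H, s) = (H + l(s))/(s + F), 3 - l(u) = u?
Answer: 9446948829/8 ≈ 1.1809e+9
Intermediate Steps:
l(u) = 3 - u
G(H, s) = (3 + H - s)/(-5 + s) (G(H, s) = (H + (3 - s))/(s - 5) = (3 + H - s)/(-5 + s))
v = 30
(36230 + (v + G(P, -3))²)*(49430 - 17582) = (36230 + (30 + (3 + 1 - 1*(-3))/(-5 - 3))²)*(49430 - 17582) = (36230 + (30 + (3 + 1 + 3)/(-8))²)*31848 = (36230 + (30 - ⅛*7)²)*31848 = (36230 + (30 - 7/8)²)*31848 = (36230 + (233/8)²)*31848 = (36230 + 54289/64)*31848 = (2373009/64)*31848 = 9446948829/8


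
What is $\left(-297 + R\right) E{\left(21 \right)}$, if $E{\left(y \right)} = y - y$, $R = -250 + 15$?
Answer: $0$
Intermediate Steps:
$R = -235$
$E{\left(y \right)} = 0$
$\left(-297 + R\right) E{\left(21 \right)} = \left(-297 - 235\right) 0 = \left(-532\right) 0 = 0$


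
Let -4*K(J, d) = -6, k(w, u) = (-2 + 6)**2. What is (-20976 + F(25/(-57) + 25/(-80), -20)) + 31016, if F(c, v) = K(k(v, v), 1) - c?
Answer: 9158533/912 ≈ 10042.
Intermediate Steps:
k(w, u) = 16 (k(w, u) = 4**2 = 16)
K(J, d) = 3/2 (K(J, d) = -1/4*(-6) = 3/2)
F(c, v) = 3/2 - c
(-20976 + F(25/(-57) + 25/(-80), -20)) + 31016 = (-20976 + (3/2 - (25/(-57) + 25/(-80)))) + 31016 = (-20976 + (3/2 - (25*(-1/57) + 25*(-1/80)))) + 31016 = (-20976 + (3/2 - (-25/57 - 5/16))) + 31016 = (-20976 + (3/2 - 1*(-685/912))) + 31016 = (-20976 + (3/2 + 685/912)) + 31016 = (-20976 + 2053/912) + 31016 = -19128059/912 + 31016 = 9158533/912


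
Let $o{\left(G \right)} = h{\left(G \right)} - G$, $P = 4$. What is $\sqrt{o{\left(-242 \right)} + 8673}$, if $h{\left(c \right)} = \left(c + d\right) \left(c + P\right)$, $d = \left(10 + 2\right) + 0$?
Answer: $\sqrt{63655} \approx 252.3$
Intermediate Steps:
$d = 12$ ($d = 12 + 0 = 12$)
$h{\left(c \right)} = \left(4 + c\right) \left(12 + c\right)$ ($h{\left(c \right)} = \left(c + 12\right) \left(c + 4\right) = \left(12 + c\right) \left(4 + c\right) = \left(4 + c\right) \left(12 + c\right)$)
$o{\left(G \right)} = 48 + G^{2} + 15 G$ ($o{\left(G \right)} = \left(48 + G^{2} + 16 G\right) - G = 48 + G^{2} + 15 G$)
$\sqrt{o{\left(-242 \right)} + 8673} = \sqrt{\left(48 + \left(-242\right)^{2} + 15 \left(-242\right)\right) + 8673} = \sqrt{\left(48 + 58564 - 3630\right) + 8673} = \sqrt{54982 + 8673} = \sqrt{63655}$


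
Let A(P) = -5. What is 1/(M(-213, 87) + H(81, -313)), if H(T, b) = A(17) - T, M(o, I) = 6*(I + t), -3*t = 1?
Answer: 1/434 ≈ 0.0023041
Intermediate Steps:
t = -1/3 (t = -1/3*1 = -1/3 ≈ -0.33333)
M(o, I) = -2 + 6*I (M(o, I) = 6*(I - 1/3) = 6*(-1/3 + I) = -2 + 6*I)
H(T, b) = -5 - T
1/(M(-213, 87) + H(81, -313)) = 1/((-2 + 6*87) + (-5 - 1*81)) = 1/((-2 + 522) + (-5 - 81)) = 1/(520 - 86) = 1/434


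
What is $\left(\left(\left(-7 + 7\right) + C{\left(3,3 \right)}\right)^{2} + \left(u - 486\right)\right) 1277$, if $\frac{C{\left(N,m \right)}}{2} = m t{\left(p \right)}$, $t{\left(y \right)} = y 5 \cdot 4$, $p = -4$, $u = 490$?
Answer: $294225908$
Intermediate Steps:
$t{\left(y \right)} = 20 y$ ($t{\left(y \right)} = 5 y 4 = 20 y$)
$C{\left(N,m \right)} = - 160 m$ ($C{\left(N,m \right)} = 2 m 20 \left(-4\right) = 2 m \left(-80\right) = 2 \left(- 80 m\right) = - 160 m$)
$\left(\left(\left(-7 + 7\right) + C{\left(3,3 \right)}\right)^{2} + \left(u - 486\right)\right) 1277 = \left(\left(\left(-7 + 7\right) - 480\right)^{2} + \left(490 - 486\right)\right) 1277 = \left(\left(0 - 480\right)^{2} + 4\right) 1277 = \left(\left(-480\right)^{2} + 4\right) 1277 = \left(230400 + 4\right) 1277 = 230404 \cdot 1277 = 294225908$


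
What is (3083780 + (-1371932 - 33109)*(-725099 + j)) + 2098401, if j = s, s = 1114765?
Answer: -547491524125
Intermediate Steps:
j = 1114765
(3083780 + (-1371932 - 33109)*(-725099 + j)) + 2098401 = (3083780 + (-1371932 - 33109)*(-725099 + 1114765)) + 2098401 = (3083780 - 1405041*389666) + 2098401 = (3083780 - 547496706306) + 2098401 = -547493622526 + 2098401 = -547491524125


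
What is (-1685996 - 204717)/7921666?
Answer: -1890713/7921666 ≈ -0.23868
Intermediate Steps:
(-1685996 - 204717)/7921666 = -1890713*1/7921666 = -1890713/7921666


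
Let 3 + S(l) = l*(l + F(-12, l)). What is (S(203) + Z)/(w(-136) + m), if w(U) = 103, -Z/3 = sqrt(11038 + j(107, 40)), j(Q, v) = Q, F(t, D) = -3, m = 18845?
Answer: 40597/18948 - sqrt(11145)/6316 ≈ 2.1258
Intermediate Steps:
S(l) = -3 + l*(-3 + l) (S(l) = -3 + l*(l - 3) = -3 + l*(-3 + l))
Z = -3*sqrt(11145) (Z = -3*sqrt(11038 + 107) = -3*sqrt(11145) ≈ -316.71)
(S(203) + Z)/(w(-136) + m) = ((-3 + 203**2 - 3*203) - 3*sqrt(11145))/(103 + 18845) = ((-3 + 41209 - 609) - 3*sqrt(11145))/18948 = (40597 - 3*sqrt(11145))*(1/18948) = 40597/18948 - sqrt(11145)/6316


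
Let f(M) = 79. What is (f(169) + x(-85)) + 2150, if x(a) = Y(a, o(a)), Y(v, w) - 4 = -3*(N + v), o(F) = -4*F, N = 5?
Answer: 2473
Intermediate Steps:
Y(v, w) = -11 - 3*v (Y(v, w) = 4 - 3*(5 + v) = 4 + (-15 - 3*v) = -11 - 3*v)
x(a) = -11 - 3*a
(f(169) + x(-85)) + 2150 = (79 + (-11 - 3*(-85))) + 2150 = (79 + (-11 + 255)) + 2150 = (79 + 244) + 2150 = 323 + 2150 = 2473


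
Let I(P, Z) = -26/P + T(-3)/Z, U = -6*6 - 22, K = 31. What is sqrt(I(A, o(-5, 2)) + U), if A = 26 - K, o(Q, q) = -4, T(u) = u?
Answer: I*sqrt(5205)/10 ≈ 7.2146*I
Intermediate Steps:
U = -58 (U = -36 - 22 = -58)
A = -5 (A = 26 - 1*31 = 26 - 31 = -5)
I(P, Z) = -26/P - 3/Z
sqrt(I(A, o(-5, 2)) + U) = sqrt((-26/(-5) - 3/(-4)) - 58) = sqrt((-26*(-1/5) - 3*(-1/4)) - 58) = sqrt((26/5 + 3/4) - 58) = sqrt(119/20 - 58) = sqrt(-1041/20) = I*sqrt(5205)/10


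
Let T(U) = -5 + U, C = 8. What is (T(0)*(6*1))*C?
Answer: -240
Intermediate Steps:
(T(0)*(6*1))*C = ((-5 + 0)*(6*1))*8 = -5*6*8 = -30*8 = -240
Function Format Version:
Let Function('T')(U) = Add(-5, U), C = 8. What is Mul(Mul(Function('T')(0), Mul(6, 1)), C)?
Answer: -240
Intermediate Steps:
Mul(Mul(Function('T')(0), Mul(6, 1)), C) = Mul(Mul(Add(-5, 0), Mul(6, 1)), 8) = Mul(Mul(-5, 6), 8) = Mul(-30, 8) = -240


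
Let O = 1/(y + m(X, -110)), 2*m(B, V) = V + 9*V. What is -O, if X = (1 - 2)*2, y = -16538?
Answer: 1/17088 ≈ 5.8521e-5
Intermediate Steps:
X = -2 (X = -1*2 = -2)
m(B, V) = 5*V (m(B, V) = (V + 9*V)/2 = (10*V)/2 = 5*V)
O = -1/17088 (O = 1/(-16538 + 5*(-110)) = 1/(-16538 - 550) = 1/(-17088) = -1/17088 ≈ -5.8521e-5)
-O = -1*(-1/17088) = 1/17088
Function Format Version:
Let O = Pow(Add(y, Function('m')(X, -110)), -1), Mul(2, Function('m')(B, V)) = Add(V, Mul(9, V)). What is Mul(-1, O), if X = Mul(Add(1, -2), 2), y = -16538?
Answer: Rational(1, 17088) ≈ 5.8521e-5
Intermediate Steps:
X = -2 (X = Mul(-1, 2) = -2)
Function('m')(B, V) = Mul(5, V) (Function('m')(B, V) = Mul(Rational(1, 2), Add(V, Mul(9, V))) = Mul(Rational(1, 2), Mul(10, V)) = Mul(5, V))
O = Rational(-1, 17088) (O = Pow(Add(-16538, Mul(5, -110)), -1) = Pow(Add(-16538, -550), -1) = Pow(-17088, -1) = Rational(-1, 17088) ≈ -5.8521e-5)
Mul(-1, O) = Mul(-1, Rational(-1, 17088)) = Rational(1, 17088)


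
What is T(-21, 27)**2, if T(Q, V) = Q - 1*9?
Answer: 900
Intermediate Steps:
T(Q, V) = -9 + Q (T(Q, V) = Q - 9 = -9 + Q)
T(-21, 27)**2 = (-9 - 21)**2 = (-30)**2 = 900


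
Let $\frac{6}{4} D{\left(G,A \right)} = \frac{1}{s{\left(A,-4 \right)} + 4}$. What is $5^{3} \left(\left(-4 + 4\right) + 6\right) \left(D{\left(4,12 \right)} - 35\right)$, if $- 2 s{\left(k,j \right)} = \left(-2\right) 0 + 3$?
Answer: $-26050$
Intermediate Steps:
$s{\left(k,j \right)} = - \frac{3}{2}$ ($s{\left(k,j \right)} = - \frac{\left(-2\right) 0 + 3}{2} = - \frac{0 + 3}{2} = \left(- \frac{1}{2}\right) 3 = - \frac{3}{2}$)
$D{\left(G,A \right)} = \frac{4}{15}$ ($D{\left(G,A \right)} = \frac{2}{3 \left(- \frac{3}{2} + 4\right)} = \frac{2}{3 \cdot \frac{5}{2}} = \frac{2}{3} \cdot \frac{2}{5} = \frac{4}{15}$)
$5^{3} \left(\left(-4 + 4\right) + 6\right) \left(D{\left(4,12 \right)} - 35\right) = 5^{3} \left(\left(-4 + 4\right) + 6\right) \left(\frac{4}{15} - 35\right) = 125 \left(0 + 6\right) \left(- \frac{521}{15}\right) = 125 \cdot 6 \left(- \frac{521}{15}\right) = 750 \left(- \frac{521}{15}\right) = -26050$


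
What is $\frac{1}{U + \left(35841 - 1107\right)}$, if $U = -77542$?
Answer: $- \frac{1}{42808} \approx -2.336 \cdot 10^{-5}$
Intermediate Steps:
$\frac{1}{U + \left(35841 - 1107\right)} = \frac{1}{-77542 + \left(35841 - 1107\right)} = \frac{1}{-77542 + 34734} = \frac{1}{-42808} = - \frac{1}{42808}$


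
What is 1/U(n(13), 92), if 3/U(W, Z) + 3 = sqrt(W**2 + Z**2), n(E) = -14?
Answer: -1 + 2*sqrt(2165)/3 ≈ 30.020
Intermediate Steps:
U(W, Z) = 3/(-3 + sqrt(W**2 + Z**2))
1/U(n(13), 92) = 1/(3/(-3 + sqrt((-14)**2 + 92**2))) = 1/(3/(-3 + sqrt(196 + 8464))) = 1/(3/(-3 + sqrt(8660))) = 1/(3/(-3 + 2*sqrt(2165))) = -1 + 2*sqrt(2165)/3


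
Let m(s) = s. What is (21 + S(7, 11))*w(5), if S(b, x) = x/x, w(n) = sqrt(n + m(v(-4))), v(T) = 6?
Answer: 22*sqrt(11) ≈ 72.966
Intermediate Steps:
w(n) = sqrt(6 + n) (w(n) = sqrt(n + 6) = sqrt(6 + n))
S(b, x) = 1
(21 + S(7, 11))*w(5) = (21 + 1)*sqrt(6 + 5) = 22*sqrt(11)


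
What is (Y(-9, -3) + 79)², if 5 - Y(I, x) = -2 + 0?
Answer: 7396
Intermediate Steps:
Y(I, x) = 7 (Y(I, x) = 5 - (-2 + 0) = 5 - 1*(-2) = 5 + 2 = 7)
(Y(-9, -3) + 79)² = (7 + 79)² = 86² = 7396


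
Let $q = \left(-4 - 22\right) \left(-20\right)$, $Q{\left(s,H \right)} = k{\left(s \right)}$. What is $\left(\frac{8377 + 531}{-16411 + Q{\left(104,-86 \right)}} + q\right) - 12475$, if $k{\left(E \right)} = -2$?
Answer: $- \frac{196226323}{16413} \approx -11956.0$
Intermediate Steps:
$Q{\left(s,H \right)} = -2$
$q = 520$ ($q = \left(-26\right) \left(-20\right) = 520$)
$\left(\frac{8377 + 531}{-16411 + Q{\left(104,-86 \right)}} + q\right) - 12475 = \left(\frac{8377 + 531}{-16411 - 2} + 520\right) - 12475 = \left(\frac{8908}{-16413} + 520\right) - 12475 = \left(8908 \left(- \frac{1}{16413}\right) + 520\right) - 12475 = \left(- \frac{8908}{16413} + 520\right) - 12475 = \frac{8525852}{16413} - 12475 = - \frac{196226323}{16413}$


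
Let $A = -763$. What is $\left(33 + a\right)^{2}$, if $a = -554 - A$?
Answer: $58564$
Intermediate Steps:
$a = 209$ ($a = -554 - -763 = -554 + 763 = 209$)
$\left(33 + a\right)^{2} = \left(33 + 209\right)^{2} = 242^{2} = 58564$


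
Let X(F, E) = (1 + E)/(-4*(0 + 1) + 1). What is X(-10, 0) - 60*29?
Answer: -5221/3 ≈ -1740.3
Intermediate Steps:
X(F, E) = -⅓ - E/3 (X(F, E) = (1 + E)/(-4*1 + 1) = (1 + E)/(-4 + 1) = (1 + E)/(-3) = (1 + E)*(-⅓) = -⅓ - E/3)
X(-10, 0) - 60*29 = (-⅓ - ⅓*0) - 60*29 = (-⅓ + 0) - 1740 = -⅓ - 1740 = -5221/3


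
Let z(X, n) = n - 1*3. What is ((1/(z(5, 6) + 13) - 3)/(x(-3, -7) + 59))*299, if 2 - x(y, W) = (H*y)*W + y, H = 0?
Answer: -14053/1024 ≈ -13.724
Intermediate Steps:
z(X, n) = -3 + n (z(X, n) = n - 3 = -3 + n)
x(y, W) = 2 - y (x(y, W) = 2 - ((0*y)*W + y) = 2 - (0*W + y) = 2 - (0 + y) = 2 - y)
((1/(z(5, 6) + 13) - 3)/(x(-3, -7) + 59))*299 = ((1/((-3 + 6) + 13) - 3)/((2 - 1*(-3)) + 59))*299 = ((1/(3 + 13) - 3)/((2 + 3) + 59))*299 = ((1/16 - 3)/(5 + 59))*299 = ((1/16 - 3)/64)*299 = -47/16*1/64*299 = -47/1024*299 = -14053/1024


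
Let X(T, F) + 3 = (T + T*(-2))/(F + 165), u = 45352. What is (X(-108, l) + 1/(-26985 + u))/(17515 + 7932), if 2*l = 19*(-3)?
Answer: -3691676/42532039459 ≈ -8.6798e-5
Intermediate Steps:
l = -57/2 (l = (19*(-3))/2 = (½)*(-57) = -57/2 ≈ -28.500)
X(T, F) = -3 - T/(165 + F) (X(T, F) = -3 + (T + T*(-2))/(F + 165) = -3 + (T - 2*T)/(165 + F) = -3 + (-T)/(165 + F) = -3 - T/(165 + F))
(X(-108, l) + 1/(-26985 + u))/(17515 + 7932) = ((-495 - 1*(-108) - 3*(-57/2))/(165 - 57/2) + 1/(-26985 + 45352))/(17515 + 7932) = ((-495 + 108 + 171/2)/(273/2) + 1/18367)/25447 = ((2/273)*(-603/2) + 1/18367)*(1/25447) = (-201/91 + 1/18367)*(1/25447) = -3691676/1671397*1/25447 = -3691676/42532039459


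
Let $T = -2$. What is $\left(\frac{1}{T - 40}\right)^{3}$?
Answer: $- \frac{1}{74088} \approx -1.3497 \cdot 10^{-5}$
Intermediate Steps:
$\left(\frac{1}{T - 40}\right)^{3} = \left(\frac{1}{-2 - 40}\right)^{3} = \left(\frac{1}{-42}\right)^{3} = \left(- \frac{1}{42}\right)^{3} = - \frac{1}{74088}$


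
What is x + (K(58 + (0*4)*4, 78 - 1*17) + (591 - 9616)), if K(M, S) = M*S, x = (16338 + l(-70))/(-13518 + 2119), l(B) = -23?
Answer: -62562628/11399 ≈ -5488.4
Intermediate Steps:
x = -16315/11399 (x = (16338 - 23)/(-13518 + 2119) = 16315/(-11399) = 16315*(-1/11399) = -16315/11399 ≈ -1.4313)
x + (K(58 + (0*4)*4, 78 - 1*17) + (591 - 9616)) = -16315/11399 + ((58 + (0*4)*4)*(78 - 1*17) + (591 - 9616)) = -16315/11399 + ((58 + 0*4)*(78 - 17) - 9025) = -16315/11399 + ((58 + 0)*61 - 9025) = -16315/11399 + (58*61 - 9025) = -16315/11399 + (3538 - 9025) = -16315/11399 - 5487 = -62562628/11399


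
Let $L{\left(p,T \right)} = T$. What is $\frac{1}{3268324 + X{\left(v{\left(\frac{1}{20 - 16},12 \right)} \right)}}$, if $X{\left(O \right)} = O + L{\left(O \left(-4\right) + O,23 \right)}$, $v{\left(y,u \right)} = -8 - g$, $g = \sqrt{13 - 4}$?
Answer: $\frac{1}{3268336} \approx 3.0597 \cdot 10^{-7}$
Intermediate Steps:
$g = 3$ ($g = \sqrt{9} = 3$)
$v{\left(y,u \right)} = -11$ ($v{\left(y,u \right)} = -8 - 3 = -11$)
$X{\left(O \right)} = 23 + O$ ($X{\left(O \right)} = O + 23 = 23 + O$)
$\frac{1}{3268324 + X{\left(v{\left(\frac{1}{20 - 16},12 \right)} \right)}} = \frac{1}{3268324 + \left(23 - 11\right)} = \frac{1}{3268324 + 12} = \frac{1}{3268336}$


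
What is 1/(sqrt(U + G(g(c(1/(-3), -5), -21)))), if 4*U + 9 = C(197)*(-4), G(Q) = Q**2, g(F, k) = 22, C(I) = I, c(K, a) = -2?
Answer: 2*sqrt(1139)/1139 ≈ 0.059261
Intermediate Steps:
U = -797/4 (U = -9/4 + (197*(-4))/4 = -9/4 + (1/4)*(-788) = -9/4 - 197 = -797/4 ≈ -199.25)
1/(sqrt(U + G(g(c(1/(-3), -5), -21)))) = 1/(sqrt(-797/4 + 22**2)) = 1/(sqrt(-797/4 + 484)) = 1/(sqrt(1139/4)) = 1/(sqrt(1139)/2) = 2*sqrt(1139)/1139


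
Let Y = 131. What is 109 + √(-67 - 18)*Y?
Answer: 109 + 131*I*√85 ≈ 109.0 + 1207.8*I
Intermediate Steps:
109 + √(-67 - 18)*Y = 109 + √(-67 - 18)*131 = 109 + √(-85)*131 = 109 + (I*√85)*131 = 109 + 131*I*√85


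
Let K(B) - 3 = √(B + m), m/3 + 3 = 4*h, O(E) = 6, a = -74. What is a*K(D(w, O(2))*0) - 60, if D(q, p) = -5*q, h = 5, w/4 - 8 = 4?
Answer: -282 - 74*√51 ≈ -810.47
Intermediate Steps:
w = 48 (w = 32 + 4*4 = 32 + 16 = 48)
m = 51 (m = -9 + 3*(4*5) = -9 + 3*20 = -9 + 60 = 51)
K(B) = 3 + √(51 + B) (K(B) = 3 + √(B + 51) = 3 + √(51 + B))
a*K(D(w, O(2))*0) - 60 = -74*(3 + √(51 - 5*48*0)) - 60 = -74*(3 + √(51 - 240*0)) - 60 = -74*(3 + √(51 + 0)) - 60 = -74*(3 + √51) - 60 = (-222 - 74*√51) - 60 = -282 - 74*√51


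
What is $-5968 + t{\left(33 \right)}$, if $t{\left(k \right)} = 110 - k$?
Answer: $-5891$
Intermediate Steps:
$-5968 + t{\left(33 \right)} = -5968 + \left(110 - 33\right) = -5968 + 77 = -5891$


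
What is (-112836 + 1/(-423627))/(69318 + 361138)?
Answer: -47800376173/182352783912 ≈ -0.26213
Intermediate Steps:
(-112836 + 1/(-423627))/(69318 + 361138) = (-112836 - 1/423627)/430456 = -47800376173/423627*1/430456 = -47800376173/182352783912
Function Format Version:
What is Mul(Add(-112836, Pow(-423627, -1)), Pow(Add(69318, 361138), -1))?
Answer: Rational(-47800376173, 182352783912) ≈ -0.26213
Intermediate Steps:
Mul(Add(-112836, Pow(-423627, -1)), Pow(Add(69318, 361138), -1)) = Mul(Add(-112836, Rational(-1, 423627)), Pow(430456, -1)) = Mul(Rational(-47800376173, 423627), Rational(1, 430456)) = Rational(-47800376173, 182352783912)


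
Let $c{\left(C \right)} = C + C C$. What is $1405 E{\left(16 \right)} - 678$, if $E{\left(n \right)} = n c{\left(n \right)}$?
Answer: $6113882$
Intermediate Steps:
$c{\left(C \right)} = C + C^{2}$
$E{\left(n \right)} = n^{2} \left(1 + n\right)$ ($E{\left(n \right)} = n n \left(1 + n\right) = n^{2} \left(1 + n\right)$)
$1405 E{\left(16 \right)} - 678 = 1405 \cdot 16^{2} \left(1 + 16\right) - 678 = 1405 \cdot 256 \cdot 17 - 678 = 1405 \cdot 4352 - 678 = 6114560 - 678 = 6113882$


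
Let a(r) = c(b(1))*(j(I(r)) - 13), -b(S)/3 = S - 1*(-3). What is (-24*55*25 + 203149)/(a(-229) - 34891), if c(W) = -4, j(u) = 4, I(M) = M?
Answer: -170149/34855 ≈ -4.8816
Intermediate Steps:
b(S) = -9 - 3*S (b(S) = -3*(S - 1*(-3)) = -3*(S + 3) = -3*(3 + S) = -9 - 3*S)
a(r) = 36 (a(r) = -4*(4 - 13) = -4*(-9) = 36)
(-24*55*25 + 203149)/(a(-229) - 34891) = (-24*55*25 + 203149)/(36 - 34891) = (-1320*25 + 203149)/(-34855) = (-33000 + 203149)*(-1/34855) = 170149*(-1/34855) = -170149/34855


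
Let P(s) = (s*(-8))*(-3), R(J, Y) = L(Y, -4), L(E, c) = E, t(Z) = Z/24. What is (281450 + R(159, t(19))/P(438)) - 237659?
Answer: 11047943827/252288 ≈ 43791.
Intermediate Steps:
t(Z) = Z/24 (t(Z) = Z*(1/24) = Z/24)
R(J, Y) = Y
P(s) = 24*s (P(s) = -8*s*(-3) = 24*s)
(281450 + R(159, t(19))/P(438)) - 237659 = (281450 + ((1/24)*19)/((24*438))) - 237659 = (281450 + (19/24)/10512) - 237659 = (281450 + (19/24)*(1/10512)) - 237659 = (281450 + 19/252288) - 237659 = 71006457619/252288 - 237659 = 11047943827/252288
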